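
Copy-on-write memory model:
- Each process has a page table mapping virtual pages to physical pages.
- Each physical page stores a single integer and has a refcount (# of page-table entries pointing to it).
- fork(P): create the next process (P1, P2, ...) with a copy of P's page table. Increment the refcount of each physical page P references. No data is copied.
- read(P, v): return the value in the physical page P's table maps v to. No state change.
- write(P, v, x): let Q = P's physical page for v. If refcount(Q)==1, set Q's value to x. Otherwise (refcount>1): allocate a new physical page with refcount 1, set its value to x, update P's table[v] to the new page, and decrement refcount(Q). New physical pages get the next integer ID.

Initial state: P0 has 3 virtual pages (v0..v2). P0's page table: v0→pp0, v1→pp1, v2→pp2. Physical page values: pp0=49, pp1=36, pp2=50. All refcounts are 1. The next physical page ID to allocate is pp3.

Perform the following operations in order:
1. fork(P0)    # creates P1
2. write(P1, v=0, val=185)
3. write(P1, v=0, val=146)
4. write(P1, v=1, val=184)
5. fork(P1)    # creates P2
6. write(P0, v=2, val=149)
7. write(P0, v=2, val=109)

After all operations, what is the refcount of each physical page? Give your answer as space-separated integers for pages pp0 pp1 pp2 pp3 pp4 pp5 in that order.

Op 1: fork(P0) -> P1. 3 ppages; refcounts: pp0:2 pp1:2 pp2:2
Op 2: write(P1, v0, 185). refcount(pp0)=2>1 -> COPY to pp3. 4 ppages; refcounts: pp0:1 pp1:2 pp2:2 pp3:1
Op 3: write(P1, v0, 146). refcount(pp3)=1 -> write in place. 4 ppages; refcounts: pp0:1 pp1:2 pp2:2 pp3:1
Op 4: write(P1, v1, 184). refcount(pp1)=2>1 -> COPY to pp4. 5 ppages; refcounts: pp0:1 pp1:1 pp2:2 pp3:1 pp4:1
Op 5: fork(P1) -> P2. 5 ppages; refcounts: pp0:1 pp1:1 pp2:3 pp3:2 pp4:2
Op 6: write(P0, v2, 149). refcount(pp2)=3>1 -> COPY to pp5. 6 ppages; refcounts: pp0:1 pp1:1 pp2:2 pp3:2 pp4:2 pp5:1
Op 7: write(P0, v2, 109). refcount(pp5)=1 -> write in place. 6 ppages; refcounts: pp0:1 pp1:1 pp2:2 pp3:2 pp4:2 pp5:1

Answer: 1 1 2 2 2 1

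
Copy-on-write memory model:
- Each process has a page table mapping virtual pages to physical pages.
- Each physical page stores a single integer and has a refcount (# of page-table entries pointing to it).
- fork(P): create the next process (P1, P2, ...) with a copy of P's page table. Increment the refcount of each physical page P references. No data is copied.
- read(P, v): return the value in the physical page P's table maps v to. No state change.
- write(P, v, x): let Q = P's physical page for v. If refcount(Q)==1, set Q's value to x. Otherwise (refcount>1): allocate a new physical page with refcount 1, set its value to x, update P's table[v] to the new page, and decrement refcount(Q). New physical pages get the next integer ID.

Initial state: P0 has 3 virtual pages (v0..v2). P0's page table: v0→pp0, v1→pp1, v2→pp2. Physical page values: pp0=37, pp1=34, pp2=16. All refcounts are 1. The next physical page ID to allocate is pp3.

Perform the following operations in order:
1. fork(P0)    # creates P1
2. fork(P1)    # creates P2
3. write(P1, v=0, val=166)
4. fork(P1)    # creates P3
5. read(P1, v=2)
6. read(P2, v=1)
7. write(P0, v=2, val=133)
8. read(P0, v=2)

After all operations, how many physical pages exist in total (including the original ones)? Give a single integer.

Answer: 5

Derivation:
Op 1: fork(P0) -> P1. 3 ppages; refcounts: pp0:2 pp1:2 pp2:2
Op 2: fork(P1) -> P2. 3 ppages; refcounts: pp0:3 pp1:3 pp2:3
Op 3: write(P1, v0, 166). refcount(pp0)=3>1 -> COPY to pp3. 4 ppages; refcounts: pp0:2 pp1:3 pp2:3 pp3:1
Op 4: fork(P1) -> P3. 4 ppages; refcounts: pp0:2 pp1:4 pp2:4 pp3:2
Op 5: read(P1, v2) -> 16. No state change.
Op 6: read(P2, v1) -> 34. No state change.
Op 7: write(P0, v2, 133). refcount(pp2)=4>1 -> COPY to pp4. 5 ppages; refcounts: pp0:2 pp1:4 pp2:3 pp3:2 pp4:1
Op 8: read(P0, v2) -> 133. No state change.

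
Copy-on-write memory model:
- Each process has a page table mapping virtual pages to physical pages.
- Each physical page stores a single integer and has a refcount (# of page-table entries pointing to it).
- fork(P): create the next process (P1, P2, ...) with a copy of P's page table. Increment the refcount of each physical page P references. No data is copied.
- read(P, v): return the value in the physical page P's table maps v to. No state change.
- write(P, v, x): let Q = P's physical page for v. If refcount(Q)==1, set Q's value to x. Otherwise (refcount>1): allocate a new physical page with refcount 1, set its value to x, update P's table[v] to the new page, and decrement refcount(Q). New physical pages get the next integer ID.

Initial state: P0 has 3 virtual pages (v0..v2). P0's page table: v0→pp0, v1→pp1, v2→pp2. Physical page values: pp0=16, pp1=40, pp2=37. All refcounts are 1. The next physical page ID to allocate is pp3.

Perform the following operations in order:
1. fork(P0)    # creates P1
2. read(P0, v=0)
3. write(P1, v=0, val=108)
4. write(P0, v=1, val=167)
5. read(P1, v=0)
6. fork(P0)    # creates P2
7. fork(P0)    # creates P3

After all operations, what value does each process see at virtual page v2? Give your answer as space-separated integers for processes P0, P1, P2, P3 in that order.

Answer: 37 37 37 37

Derivation:
Op 1: fork(P0) -> P1. 3 ppages; refcounts: pp0:2 pp1:2 pp2:2
Op 2: read(P0, v0) -> 16. No state change.
Op 3: write(P1, v0, 108). refcount(pp0)=2>1 -> COPY to pp3. 4 ppages; refcounts: pp0:1 pp1:2 pp2:2 pp3:1
Op 4: write(P0, v1, 167). refcount(pp1)=2>1 -> COPY to pp4. 5 ppages; refcounts: pp0:1 pp1:1 pp2:2 pp3:1 pp4:1
Op 5: read(P1, v0) -> 108. No state change.
Op 6: fork(P0) -> P2. 5 ppages; refcounts: pp0:2 pp1:1 pp2:3 pp3:1 pp4:2
Op 7: fork(P0) -> P3. 5 ppages; refcounts: pp0:3 pp1:1 pp2:4 pp3:1 pp4:3
P0: v2 -> pp2 = 37
P1: v2 -> pp2 = 37
P2: v2 -> pp2 = 37
P3: v2 -> pp2 = 37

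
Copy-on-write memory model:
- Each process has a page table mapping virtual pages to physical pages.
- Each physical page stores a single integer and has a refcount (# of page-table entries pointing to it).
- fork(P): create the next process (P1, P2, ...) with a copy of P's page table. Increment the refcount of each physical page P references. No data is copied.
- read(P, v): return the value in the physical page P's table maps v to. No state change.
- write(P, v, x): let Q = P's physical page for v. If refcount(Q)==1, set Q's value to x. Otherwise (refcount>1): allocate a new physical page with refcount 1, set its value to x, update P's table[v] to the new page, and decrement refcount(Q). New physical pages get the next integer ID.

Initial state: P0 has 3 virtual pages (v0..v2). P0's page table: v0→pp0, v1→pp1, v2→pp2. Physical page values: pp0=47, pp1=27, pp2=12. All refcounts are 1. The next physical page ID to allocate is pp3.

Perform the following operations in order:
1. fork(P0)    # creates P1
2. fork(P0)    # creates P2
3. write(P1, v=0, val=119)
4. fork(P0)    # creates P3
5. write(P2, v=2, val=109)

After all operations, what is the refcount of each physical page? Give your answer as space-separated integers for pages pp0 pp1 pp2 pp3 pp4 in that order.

Answer: 3 4 3 1 1

Derivation:
Op 1: fork(P0) -> P1. 3 ppages; refcounts: pp0:2 pp1:2 pp2:2
Op 2: fork(P0) -> P2. 3 ppages; refcounts: pp0:3 pp1:3 pp2:3
Op 3: write(P1, v0, 119). refcount(pp0)=3>1 -> COPY to pp3. 4 ppages; refcounts: pp0:2 pp1:3 pp2:3 pp3:1
Op 4: fork(P0) -> P3. 4 ppages; refcounts: pp0:3 pp1:4 pp2:4 pp3:1
Op 5: write(P2, v2, 109). refcount(pp2)=4>1 -> COPY to pp4. 5 ppages; refcounts: pp0:3 pp1:4 pp2:3 pp3:1 pp4:1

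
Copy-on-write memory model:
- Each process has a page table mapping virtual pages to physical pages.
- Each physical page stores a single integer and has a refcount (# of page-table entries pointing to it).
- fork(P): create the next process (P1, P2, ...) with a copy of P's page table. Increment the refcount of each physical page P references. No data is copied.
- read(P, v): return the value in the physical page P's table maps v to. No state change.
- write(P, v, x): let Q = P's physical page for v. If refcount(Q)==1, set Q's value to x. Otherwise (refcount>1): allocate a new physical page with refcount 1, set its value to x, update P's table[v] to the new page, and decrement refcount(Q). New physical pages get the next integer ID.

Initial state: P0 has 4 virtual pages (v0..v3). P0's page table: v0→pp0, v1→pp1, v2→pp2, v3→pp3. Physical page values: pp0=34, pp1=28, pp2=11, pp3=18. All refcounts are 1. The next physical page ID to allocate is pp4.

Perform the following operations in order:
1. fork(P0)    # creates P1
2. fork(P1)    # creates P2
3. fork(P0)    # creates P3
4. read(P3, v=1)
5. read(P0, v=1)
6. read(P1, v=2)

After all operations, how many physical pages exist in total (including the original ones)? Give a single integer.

Answer: 4

Derivation:
Op 1: fork(P0) -> P1. 4 ppages; refcounts: pp0:2 pp1:2 pp2:2 pp3:2
Op 2: fork(P1) -> P2. 4 ppages; refcounts: pp0:3 pp1:3 pp2:3 pp3:3
Op 3: fork(P0) -> P3. 4 ppages; refcounts: pp0:4 pp1:4 pp2:4 pp3:4
Op 4: read(P3, v1) -> 28. No state change.
Op 5: read(P0, v1) -> 28. No state change.
Op 6: read(P1, v2) -> 11. No state change.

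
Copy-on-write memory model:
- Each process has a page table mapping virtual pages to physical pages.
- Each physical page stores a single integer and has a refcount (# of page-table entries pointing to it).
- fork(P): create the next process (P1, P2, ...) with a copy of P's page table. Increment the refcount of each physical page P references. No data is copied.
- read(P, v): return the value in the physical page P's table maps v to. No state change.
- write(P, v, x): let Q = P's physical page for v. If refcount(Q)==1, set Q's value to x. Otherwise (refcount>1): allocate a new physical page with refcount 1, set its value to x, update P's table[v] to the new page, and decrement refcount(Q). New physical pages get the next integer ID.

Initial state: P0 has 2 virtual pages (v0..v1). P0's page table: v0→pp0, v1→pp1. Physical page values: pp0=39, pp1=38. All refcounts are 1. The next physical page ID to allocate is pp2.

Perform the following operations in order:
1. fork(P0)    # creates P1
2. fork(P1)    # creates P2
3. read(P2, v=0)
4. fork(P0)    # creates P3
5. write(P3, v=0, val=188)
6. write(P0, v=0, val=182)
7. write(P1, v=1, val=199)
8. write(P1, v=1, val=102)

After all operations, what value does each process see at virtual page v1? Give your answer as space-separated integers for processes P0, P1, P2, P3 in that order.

Op 1: fork(P0) -> P1. 2 ppages; refcounts: pp0:2 pp1:2
Op 2: fork(P1) -> P2. 2 ppages; refcounts: pp0:3 pp1:3
Op 3: read(P2, v0) -> 39. No state change.
Op 4: fork(P0) -> P3. 2 ppages; refcounts: pp0:4 pp1:4
Op 5: write(P3, v0, 188). refcount(pp0)=4>1 -> COPY to pp2. 3 ppages; refcounts: pp0:3 pp1:4 pp2:1
Op 6: write(P0, v0, 182). refcount(pp0)=3>1 -> COPY to pp3. 4 ppages; refcounts: pp0:2 pp1:4 pp2:1 pp3:1
Op 7: write(P1, v1, 199). refcount(pp1)=4>1 -> COPY to pp4. 5 ppages; refcounts: pp0:2 pp1:3 pp2:1 pp3:1 pp4:1
Op 8: write(P1, v1, 102). refcount(pp4)=1 -> write in place. 5 ppages; refcounts: pp0:2 pp1:3 pp2:1 pp3:1 pp4:1
P0: v1 -> pp1 = 38
P1: v1 -> pp4 = 102
P2: v1 -> pp1 = 38
P3: v1 -> pp1 = 38

Answer: 38 102 38 38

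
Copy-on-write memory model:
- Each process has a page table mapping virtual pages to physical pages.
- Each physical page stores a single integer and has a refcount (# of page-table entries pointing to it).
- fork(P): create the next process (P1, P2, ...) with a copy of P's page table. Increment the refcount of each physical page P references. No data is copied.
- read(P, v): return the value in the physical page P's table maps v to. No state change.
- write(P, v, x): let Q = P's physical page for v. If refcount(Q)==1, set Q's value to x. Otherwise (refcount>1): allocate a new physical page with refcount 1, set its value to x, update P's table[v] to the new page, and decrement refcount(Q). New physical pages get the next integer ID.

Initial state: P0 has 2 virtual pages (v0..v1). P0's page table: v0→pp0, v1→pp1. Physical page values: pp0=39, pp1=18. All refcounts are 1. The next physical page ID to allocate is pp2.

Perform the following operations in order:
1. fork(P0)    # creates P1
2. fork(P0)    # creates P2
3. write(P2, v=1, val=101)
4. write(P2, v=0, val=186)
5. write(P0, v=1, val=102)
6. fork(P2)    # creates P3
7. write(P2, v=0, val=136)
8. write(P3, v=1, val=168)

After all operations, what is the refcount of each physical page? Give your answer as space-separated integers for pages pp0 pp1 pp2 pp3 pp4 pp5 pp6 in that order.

Answer: 2 1 1 1 1 1 1

Derivation:
Op 1: fork(P0) -> P1. 2 ppages; refcounts: pp0:2 pp1:2
Op 2: fork(P0) -> P2. 2 ppages; refcounts: pp0:3 pp1:3
Op 3: write(P2, v1, 101). refcount(pp1)=3>1 -> COPY to pp2. 3 ppages; refcounts: pp0:3 pp1:2 pp2:1
Op 4: write(P2, v0, 186). refcount(pp0)=3>1 -> COPY to pp3. 4 ppages; refcounts: pp0:2 pp1:2 pp2:1 pp3:1
Op 5: write(P0, v1, 102). refcount(pp1)=2>1 -> COPY to pp4. 5 ppages; refcounts: pp0:2 pp1:1 pp2:1 pp3:1 pp4:1
Op 6: fork(P2) -> P3. 5 ppages; refcounts: pp0:2 pp1:1 pp2:2 pp3:2 pp4:1
Op 7: write(P2, v0, 136). refcount(pp3)=2>1 -> COPY to pp5. 6 ppages; refcounts: pp0:2 pp1:1 pp2:2 pp3:1 pp4:1 pp5:1
Op 8: write(P3, v1, 168). refcount(pp2)=2>1 -> COPY to pp6. 7 ppages; refcounts: pp0:2 pp1:1 pp2:1 pp3:1 pp4:1 pp5:1 pp6:1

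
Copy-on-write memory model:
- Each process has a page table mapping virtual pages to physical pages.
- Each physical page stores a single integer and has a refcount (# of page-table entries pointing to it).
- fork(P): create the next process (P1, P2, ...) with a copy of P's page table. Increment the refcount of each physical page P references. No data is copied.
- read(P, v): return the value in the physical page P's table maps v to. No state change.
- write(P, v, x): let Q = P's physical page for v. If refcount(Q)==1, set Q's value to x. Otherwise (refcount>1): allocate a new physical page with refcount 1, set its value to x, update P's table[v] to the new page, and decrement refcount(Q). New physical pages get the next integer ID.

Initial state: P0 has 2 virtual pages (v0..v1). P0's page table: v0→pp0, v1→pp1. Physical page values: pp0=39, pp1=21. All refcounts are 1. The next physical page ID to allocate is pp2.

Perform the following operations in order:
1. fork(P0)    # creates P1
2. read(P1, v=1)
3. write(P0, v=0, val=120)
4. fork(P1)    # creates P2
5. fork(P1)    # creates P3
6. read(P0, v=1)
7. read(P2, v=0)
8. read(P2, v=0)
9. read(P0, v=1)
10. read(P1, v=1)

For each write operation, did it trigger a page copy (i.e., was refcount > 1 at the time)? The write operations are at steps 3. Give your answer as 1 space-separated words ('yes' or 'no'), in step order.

Op 1: fork(P0) -> P1. 2 ppages; refcounts: pp0:2 pp1:2
Op 2: read(P1, v1) -> 21. No state change.
Op 3: write(P0, v0, 120). refcount(pp0)=2>1 -> COPY to pp2. 3 ppages; refcounts: pp0:1 pp1:2 pp2:1
Op 4: fork(P1) -> P2. 3 ppages; refcounts: pp0:2 pp1:3 pp2:1
Op 5: fork(P1) -> P3. 3 ppages; refcounts: pp0:3 pp1:4 pp2:1
Op 6: read(P0, v1) -> 21. No state change.
Op 7: read(P2, v0) -> 39. No state change.
Op 8: read(P2, v0) -> 39. No state change.
Op 9: read(P0, v1) -> 21. No state change.
Op 10: read(P1, v1) -> 21. No state change.

yes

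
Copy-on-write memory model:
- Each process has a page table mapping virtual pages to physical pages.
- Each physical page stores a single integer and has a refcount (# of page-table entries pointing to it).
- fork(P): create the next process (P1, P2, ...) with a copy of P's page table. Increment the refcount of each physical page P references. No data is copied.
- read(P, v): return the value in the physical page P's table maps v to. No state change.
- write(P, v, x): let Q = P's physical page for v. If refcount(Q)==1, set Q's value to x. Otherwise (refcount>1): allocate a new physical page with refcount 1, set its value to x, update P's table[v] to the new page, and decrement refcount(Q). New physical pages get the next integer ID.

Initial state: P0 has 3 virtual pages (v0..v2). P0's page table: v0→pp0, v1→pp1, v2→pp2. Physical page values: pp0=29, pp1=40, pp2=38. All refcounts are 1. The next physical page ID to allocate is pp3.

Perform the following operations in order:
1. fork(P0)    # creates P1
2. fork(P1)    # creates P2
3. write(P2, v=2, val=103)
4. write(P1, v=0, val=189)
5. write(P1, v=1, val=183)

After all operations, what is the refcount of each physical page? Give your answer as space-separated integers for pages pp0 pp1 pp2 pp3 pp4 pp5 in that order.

Op 1: fork(P0) -> P1. 3 ppages; refcounts: pp0:2 pp1:2 pp2:2
Op 2: fork(P1) -> P2. 3 ppages; refcounts: pp0:3 pp1:3 pp2:3
Op 3: write(P2, v2, 103). refcount(pp2)=3>1 -> COPY to pp3. 4 ppages; refcounts: pp0:3 pp1:3 pp2:2 pp3:1
Op 4: write(P1, v0, 189). refcount(pp0)=3>1 -> COPY to pp4. 5 ppages; refcounts: pp0:2 pp1:3 pp2:2 pp3:1 pp4:1
Op 5: write(P1, v1, 183). refcount(pp1)=3>1 -> COPY to pp5. 6 ppages; refcounts: pp0:2 pp1:2 pp2:2 pp3:1 pp4:1 pp5:1

Answer: 2 2 2 1 1 1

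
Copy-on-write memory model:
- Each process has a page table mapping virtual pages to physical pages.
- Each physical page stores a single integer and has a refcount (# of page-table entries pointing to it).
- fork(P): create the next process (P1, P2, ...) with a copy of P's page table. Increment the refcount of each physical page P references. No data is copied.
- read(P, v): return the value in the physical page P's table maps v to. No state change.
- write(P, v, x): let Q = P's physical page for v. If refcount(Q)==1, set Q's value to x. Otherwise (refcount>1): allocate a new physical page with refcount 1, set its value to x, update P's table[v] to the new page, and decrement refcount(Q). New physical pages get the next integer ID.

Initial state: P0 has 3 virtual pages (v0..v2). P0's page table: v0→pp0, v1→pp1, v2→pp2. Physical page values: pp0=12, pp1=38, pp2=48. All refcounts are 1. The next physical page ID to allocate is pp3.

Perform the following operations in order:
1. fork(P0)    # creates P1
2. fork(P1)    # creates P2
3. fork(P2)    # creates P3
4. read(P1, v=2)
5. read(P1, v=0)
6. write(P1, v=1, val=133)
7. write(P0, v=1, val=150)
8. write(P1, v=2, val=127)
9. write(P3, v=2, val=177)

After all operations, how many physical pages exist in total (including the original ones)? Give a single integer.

Answer: 7

Derivation:
Op 1: fork(P0) -> P1. 3 ppages; refcounts: pp0:2 pp1:2 pp2:2
Op 2: fork(P1) -> P2. 3 ppages; refcounts: pp0:3 pp1:3 pp2:3
Op 3: fork(P2) -> P3. 3 ppages; refcounts: pp0:4 pp1:4 pp2:4
Op 4: read(P1, v2) -> 48. No state change.
Op 5: read(P1, v0) -> 12. No state change.
Op 6: write(P1, v1, 133). refcount(pp1)=4>1 -> COPY to pp3. 4 ppages; refcounts: pp0:4 pp1:3 pp2:4 pp3:1
Op 7: write(P0, v1, 150). refcount(pp1)=3>1 -> COPY to pp4. 5 ppages; refcounts: pp0:4 pp1:2 pp2:4 pp3:1 pp4:1
Op 8: write(P1, v2, 127). refcount(pp2)=4>1 -> COPY to pp5. 6 ppages; refcounts: pp0:4 pp1:2 pp2:3 pp3:1 pp4:1 pp5:1
Op 9: write(P3, v2, 177). refcount(pp2)=3>1 -> COPY to pp6. 7 ppages; refcounts: pp0:4 pp1:2 pp2:2 pp3:1 pp4:1 pp5:1 pp6:1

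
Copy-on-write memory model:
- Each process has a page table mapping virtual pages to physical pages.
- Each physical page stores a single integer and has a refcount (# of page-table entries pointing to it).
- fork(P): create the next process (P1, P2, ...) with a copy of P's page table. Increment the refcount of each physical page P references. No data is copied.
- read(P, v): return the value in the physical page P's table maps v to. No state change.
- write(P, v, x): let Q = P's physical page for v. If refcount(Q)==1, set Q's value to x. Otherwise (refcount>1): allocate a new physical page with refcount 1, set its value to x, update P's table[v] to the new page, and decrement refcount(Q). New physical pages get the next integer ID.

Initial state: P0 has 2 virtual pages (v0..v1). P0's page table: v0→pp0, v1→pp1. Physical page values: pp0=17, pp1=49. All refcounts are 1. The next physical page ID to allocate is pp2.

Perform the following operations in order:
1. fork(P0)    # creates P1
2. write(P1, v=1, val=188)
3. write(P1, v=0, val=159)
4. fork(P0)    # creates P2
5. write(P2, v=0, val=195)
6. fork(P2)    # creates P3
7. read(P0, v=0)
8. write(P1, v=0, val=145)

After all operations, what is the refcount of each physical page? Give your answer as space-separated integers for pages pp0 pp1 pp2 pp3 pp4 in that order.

Answer: 1 3 1 1 2

Derivation:
Op 1: fork(P0) -> P1. 2 ppages; refcounts: pp0:2 pp1:2
Op 2: write(P1, v1, 188). refcount(pp1)=2>1 -> COPY to pp2. 3 ppages; refcounts: pp0:2 pp1:1 pp2:1
Op 3: write(P1, v0, 159). refcount(pp0)=2>1 -> COPY to pp3. 4 ppages; refcounts: pp0:1 pp1:1 pp2:1 pp3:1
Op 4: fork(P0) -> P2. 4 ppages; refcounts: pp0:2 pp1:2 pp2:1 pp3:1
Op 5: write(P2, v0, 195). refcount(pp0)=2>1 -> COPY to pp4. 5 ppages; refcounts: pp0:1 pp1:2 pp2:1 pp3:1 pp4:1
Op 6: fork(P2) -> P3. 5 ppages; refcounts: pp0:1 pp1:3 pp2:1 pp3:1 pp4:2
Op 7: read(P0, v0) -> 17. No state change.
Op 8: write(P1, v0, 145). refcount(pp3)=1 -> write in place. 5 ppages; refcounts: pp0:1 pp1:3 pp2:1 pp3:1 pp4:2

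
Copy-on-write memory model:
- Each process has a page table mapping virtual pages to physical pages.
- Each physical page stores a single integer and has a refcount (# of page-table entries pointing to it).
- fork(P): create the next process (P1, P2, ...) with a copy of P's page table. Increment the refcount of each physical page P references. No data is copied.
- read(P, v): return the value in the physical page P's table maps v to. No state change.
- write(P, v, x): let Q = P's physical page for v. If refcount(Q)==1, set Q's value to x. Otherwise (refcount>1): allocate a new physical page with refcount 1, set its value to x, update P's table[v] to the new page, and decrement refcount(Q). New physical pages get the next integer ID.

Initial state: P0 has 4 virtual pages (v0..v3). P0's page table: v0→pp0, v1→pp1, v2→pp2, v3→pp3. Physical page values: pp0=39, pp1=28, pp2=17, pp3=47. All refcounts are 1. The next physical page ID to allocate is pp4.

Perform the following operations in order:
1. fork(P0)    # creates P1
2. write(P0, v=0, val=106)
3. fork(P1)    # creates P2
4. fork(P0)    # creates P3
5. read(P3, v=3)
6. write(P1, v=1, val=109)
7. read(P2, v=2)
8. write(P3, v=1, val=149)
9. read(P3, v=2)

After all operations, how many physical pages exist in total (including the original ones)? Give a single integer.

Answer: 7

Derivation:
Op 1: fork(P0) -> P1. 4 ppages; refcounts: pp0:2 pp1:2 pp2:2 pp3:2
Op 2: write(P0, v0, 106). refcount(pp0)=2>1 -> COPY to pp4. 5 ppages; refcounts: pp0:1 pp1:2 pp2:2 pp3:2 pp4:1
Op 3: fork(P1) -> P2. 5 ppages; refcounts: pp0:2 pp1:3 pp2:3 pp3:3 pp4:1
Op 4: fork(P0) -> P3. 5 ppages; refcounts: pp0:2 pp1:4 pp2:4 pp3:4 pp4:2
Op 5: read(P3, v3) -> 47. No state change.
Op 6: write(P1, v1, 109). refcount(pp1)=4>1 -> COPY to pp5. 6 ppages; refcounts: pp0:2 pp1:3 pp2:4 pp3:4 pp4:2 pp5:1
Op 7: read(P2, v2) -> 17. No state change.
Op 8: write(P3, v1, 149). refcount(pp1)=3>1 -> COPY to pp6. 7 ppages; refcounts: pp0:2 pp1:2 pp2:4 pp3:4 pp4:2 pp5:1 pp6:1
Op 9: read(P3, v2) -> 17. No state change.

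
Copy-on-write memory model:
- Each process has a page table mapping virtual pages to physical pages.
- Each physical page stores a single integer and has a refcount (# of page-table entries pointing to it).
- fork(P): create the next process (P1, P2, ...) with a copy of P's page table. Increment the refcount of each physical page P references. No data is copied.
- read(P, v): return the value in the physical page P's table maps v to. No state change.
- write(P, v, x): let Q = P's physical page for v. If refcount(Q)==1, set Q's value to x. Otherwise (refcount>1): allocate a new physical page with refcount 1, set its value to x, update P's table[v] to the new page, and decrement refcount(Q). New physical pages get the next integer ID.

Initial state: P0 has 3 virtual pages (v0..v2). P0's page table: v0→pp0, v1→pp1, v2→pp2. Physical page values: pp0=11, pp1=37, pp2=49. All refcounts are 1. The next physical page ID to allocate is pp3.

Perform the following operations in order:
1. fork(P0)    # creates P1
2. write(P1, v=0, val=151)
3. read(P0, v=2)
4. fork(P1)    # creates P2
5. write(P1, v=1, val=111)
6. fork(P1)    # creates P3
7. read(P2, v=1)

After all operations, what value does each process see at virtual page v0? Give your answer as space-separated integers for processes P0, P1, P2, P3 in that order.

Answer: 11 151 151 151

Derivation:
Op 1: fork(P0) -> P1. 3 ppages; refcounts: pp0:2 pp1:2 pp2:2
Op 2: write(P1, v0, 151). refcount(pp0)=2>1 -> COPY to pp3. 4 ppages; refcounts: pp0:1 pp1:2 pp2:2 pp3:1
Op 3: read(P0, v2) -> 49. No state change.
Op 4: fork(P1) -> P2. 4 ppages; refcounts: pp0:1 pp1:3 pp2:3 pp3:2
Op 5: write(P1, v1, 111). refcount(pp1)=3>1 -> COPY to pp4. 5 ppages; refcounts: pp0:1 pp1:2 pp2:3 pp3:2 pp4:1
Op 6: fork(P1) -> P3. 5 ppages; refcounts: pp0:1 pp1:2 pp2:4 pp3:3 pp4:2
Op 7: read(P2, v1) -> 37. No state change.
P0: v0 -> pp0 = 11
P1: v0 -> pp3 = 151
P2: v0 -> pp3 = 151
P3: v0 -> pp3 = 151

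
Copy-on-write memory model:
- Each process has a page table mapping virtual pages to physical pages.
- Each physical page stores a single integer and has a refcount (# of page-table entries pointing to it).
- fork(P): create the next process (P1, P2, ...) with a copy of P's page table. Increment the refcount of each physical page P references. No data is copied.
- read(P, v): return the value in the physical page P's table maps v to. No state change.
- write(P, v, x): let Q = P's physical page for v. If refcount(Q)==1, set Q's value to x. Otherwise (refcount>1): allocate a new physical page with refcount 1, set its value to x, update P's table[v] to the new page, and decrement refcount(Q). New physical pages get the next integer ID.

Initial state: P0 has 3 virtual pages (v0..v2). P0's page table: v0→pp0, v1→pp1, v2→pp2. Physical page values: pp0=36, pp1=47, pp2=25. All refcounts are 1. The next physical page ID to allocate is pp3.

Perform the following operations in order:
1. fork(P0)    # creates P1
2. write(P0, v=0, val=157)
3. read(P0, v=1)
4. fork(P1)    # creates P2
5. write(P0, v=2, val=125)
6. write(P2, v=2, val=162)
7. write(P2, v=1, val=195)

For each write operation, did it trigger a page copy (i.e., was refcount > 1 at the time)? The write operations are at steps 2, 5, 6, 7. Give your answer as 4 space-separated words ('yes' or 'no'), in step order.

Op 1: fork(P0) -> P1. 3 ppages; refcounts: pp0:2 pp1:2 pp2:2
Op 2: write(P0, v0, 157). refcount(pp0)=2>1 -> COPY to pp3. 4 ppages; refcounts: pp0:1 pp1:2 pp2:2 pp3:1
Op 3: read(P0, v1) -> 47. No state change.
Op 4: fork(P1) -> P2. 4 ppages; refcounts: pp0:2 pp1:3 pp2:3 pp3:1
Op 5: write(P0, v2, 125). refcount(pp2)=3>1 -> COPY to pp4. 5 ppages; refcounts: pp0:2 pp1:3 pp2:2 pp3:1 pp4:1
Op 6: write(P2, v2, 162). refcount(pp2)=2>1 -> COPY to pp5. 6 ppages; refcounts: pp0:2 pp1:3 pp2:1 pp3:1 pp4:1 pp5:1
Op 7: write(P2, v1, 195). refcount(pp1)=3>1 -> COPY to pp6. 7 ppages; refcounts: pp0:2 pp1:2 pp2:1 pp3:1 pp4:1 pp5:1 pp6:1

yes yes yes yes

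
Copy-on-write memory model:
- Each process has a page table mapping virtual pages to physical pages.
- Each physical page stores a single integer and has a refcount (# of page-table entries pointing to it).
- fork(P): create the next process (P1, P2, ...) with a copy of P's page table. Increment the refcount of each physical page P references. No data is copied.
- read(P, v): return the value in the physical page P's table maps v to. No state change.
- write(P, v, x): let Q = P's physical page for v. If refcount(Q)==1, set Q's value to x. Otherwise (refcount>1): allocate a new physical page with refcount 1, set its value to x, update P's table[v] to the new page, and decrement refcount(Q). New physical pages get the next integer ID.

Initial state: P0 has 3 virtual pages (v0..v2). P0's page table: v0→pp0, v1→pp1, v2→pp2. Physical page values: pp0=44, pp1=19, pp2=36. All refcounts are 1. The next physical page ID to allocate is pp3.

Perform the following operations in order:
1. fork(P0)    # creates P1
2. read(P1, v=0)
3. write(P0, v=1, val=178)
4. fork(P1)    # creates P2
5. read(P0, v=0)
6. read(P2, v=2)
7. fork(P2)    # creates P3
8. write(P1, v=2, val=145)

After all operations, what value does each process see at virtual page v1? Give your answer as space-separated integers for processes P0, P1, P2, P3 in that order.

Op 1: fork(P0) -> P1. 3 ppages; refcounts: pp0:2 pp1:2 pp2:2
Op 2: read(P1, v0) -> 44. No state change.
Op 3: write(P0, v1, 178). refcount(pp1)=2>1 -> COPY to pp3. 4 ppages; refcounts: pp0:2 pp1:1 pp2:2 pp3:1
Op 4: fork(P1) -> P2. 4 ppages; refcounts: pp0:3 pp1:2 pp2:3 pp3:1
Op 5: read(P0, v0) -> 44. No state change.
Op 6: read(P2, v2) -> 36. No state change.
Op 7: fork(P2) -> P3. 4 ppages; refcounts: pp0:4 pp1:3 pp2:4 pp3:1
Op 8: write(P1, v2, 145). refcount(pp2)=4>1 -> COPY to pp4. 5 ppages; refcounts: pp0:4 pp1:3 pp2:3 pp3:1 pp4:1
P0: v1 -> pp3 = 178
P1: v1 -> pp1 = 19
P2: v1 -> pp1 = 19
P3: v1 -> pp1 = 19

Answer: 178 19 19 19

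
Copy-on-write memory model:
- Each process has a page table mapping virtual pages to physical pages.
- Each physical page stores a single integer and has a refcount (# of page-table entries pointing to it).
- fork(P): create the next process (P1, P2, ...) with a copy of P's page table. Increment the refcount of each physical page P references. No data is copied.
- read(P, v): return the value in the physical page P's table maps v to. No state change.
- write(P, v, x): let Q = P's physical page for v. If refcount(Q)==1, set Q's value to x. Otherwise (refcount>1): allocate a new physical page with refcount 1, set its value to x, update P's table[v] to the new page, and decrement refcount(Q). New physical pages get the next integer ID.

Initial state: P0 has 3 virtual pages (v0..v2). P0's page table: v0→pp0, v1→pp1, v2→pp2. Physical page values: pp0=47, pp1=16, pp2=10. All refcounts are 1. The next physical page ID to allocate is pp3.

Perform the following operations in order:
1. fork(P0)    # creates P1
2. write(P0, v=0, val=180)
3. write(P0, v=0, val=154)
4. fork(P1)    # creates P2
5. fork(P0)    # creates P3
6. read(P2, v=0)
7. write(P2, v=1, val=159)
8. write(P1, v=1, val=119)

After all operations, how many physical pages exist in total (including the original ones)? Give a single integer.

Answer: 6

Derivation:
Op 1: fork(P0) -> P1. 3 ppages; refcounts: pp0:2 pp1:2 pp2:2
Op 2: write(P0, v0, 180). refcount(pp0)=2>1 -> COPY to pp3. 4 ppages; refcounts: pp0:1 pp1:2 pp2:2 pp3:1
Op 3: write(P0, v0, 154). refcount(pp3)=1 -> write in place. 4 ppages; refcounts: pp0:1 pp1:2 pp2:2 pp3:1
Op 4: fork(P1) -> P2. 4 ppages; refcounts: pp0:2 pp1:3 pp2:3 pp3:1
Op 5: fork(P0) -> P3. 4 ppages; refcounts: pp0:2 pp1:4 pp2:4 pp3:2
Op 6: read(P2, v0) -> 47. No state change.
Op 7: write(P2, v1, 159). refcount(pp1)=4>1 -> COPY to pp4. 5 ppages; refcounts: pp0:2 pp1:3 pp2:4 pp3:2 pp4:1
Op 8: write(P1, v1, 119). refcount(pp1)=3>1 -> COPY to pp5. 6 ppages; refcounts: pp0:2 pp1:2 pp2:4 pp3:2 pp4:1 pp5:1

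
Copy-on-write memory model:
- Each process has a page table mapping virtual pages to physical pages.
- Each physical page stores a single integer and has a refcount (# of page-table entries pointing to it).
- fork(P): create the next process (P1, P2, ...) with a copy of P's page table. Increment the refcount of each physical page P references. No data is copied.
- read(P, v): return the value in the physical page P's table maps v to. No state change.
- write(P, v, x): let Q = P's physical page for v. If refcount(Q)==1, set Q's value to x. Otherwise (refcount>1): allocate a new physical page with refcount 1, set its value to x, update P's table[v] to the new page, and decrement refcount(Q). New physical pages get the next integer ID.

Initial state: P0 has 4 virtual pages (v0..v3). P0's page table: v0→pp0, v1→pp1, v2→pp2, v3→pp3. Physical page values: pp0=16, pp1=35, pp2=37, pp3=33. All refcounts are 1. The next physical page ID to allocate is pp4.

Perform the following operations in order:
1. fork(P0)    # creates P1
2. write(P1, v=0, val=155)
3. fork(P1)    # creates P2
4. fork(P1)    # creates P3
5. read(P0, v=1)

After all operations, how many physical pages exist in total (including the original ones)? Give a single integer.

Op 1: fork(P0) -> P1. 4 ppages; refcounts: pp0:2 pp1:2 pp2:2 pp3:2
Op 2: write(P1, v0, 155). refcount(pp0)=2>1 -> COPY to pp4. 5 ppages; refcounts: pp0:1 pp1:2 pp2:2 pp3:2 pp4:1
Op 3: fork(P1) -> P2. 5 ppages; refcounts: pp0:1 pp1:3 pp2:3 pp3:3 pp4:2
Op 4: fork(P1) -> P3. 5 ppages; refcounts: pp0:1 pp1:4 pp2:4 pp3:4 pp4:3
Op 5: read(P0, v1) -> 35. No state change.

Answer: 5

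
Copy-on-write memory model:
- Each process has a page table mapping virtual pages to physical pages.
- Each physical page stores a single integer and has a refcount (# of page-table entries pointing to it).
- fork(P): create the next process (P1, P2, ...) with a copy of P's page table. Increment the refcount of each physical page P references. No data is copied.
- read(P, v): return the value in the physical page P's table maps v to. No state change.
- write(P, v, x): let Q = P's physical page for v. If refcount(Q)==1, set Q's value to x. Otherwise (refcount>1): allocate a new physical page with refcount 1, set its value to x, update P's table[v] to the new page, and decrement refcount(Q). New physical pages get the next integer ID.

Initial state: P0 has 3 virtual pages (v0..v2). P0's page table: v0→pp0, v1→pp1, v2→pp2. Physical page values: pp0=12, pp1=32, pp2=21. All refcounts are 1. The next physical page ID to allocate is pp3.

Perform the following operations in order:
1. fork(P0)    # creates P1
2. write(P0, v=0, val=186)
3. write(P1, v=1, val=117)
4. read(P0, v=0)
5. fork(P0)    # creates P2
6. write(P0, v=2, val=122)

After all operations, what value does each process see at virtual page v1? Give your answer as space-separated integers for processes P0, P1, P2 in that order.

Op 1: fork(P0) -> P1. 3 ppages; refcounts: pp0:2 pp1:2 pp2:2
Op 2: write(P0, v0, 186). refcount(pp0)=2>1 -> COPY to pp3. 4 ppages; refcounts: pp0:1 pp1:2 pp2:2 pp3:1
Op 3: write(P1, v1, 117). refcount(pp1)=2>1 -> COPY to pp4. 5 ppages; refcounts: pp0:1 pp1:1 pp2:2 pp3:1 pp4:1
Op 4: read(P0, v0) -> 186. No state change.
Op 5: fork(P0) -> P2. 5 ppages; refcounts: pp0:1 pp1:2 pp2:3 pp3:2 pp4:1
Op 6: write(P0, v2, 122). refcount(pp2)=3>1 -> COPY to pp5. 6 ppages; refcounts: pp0:1 pp1:2 pp2:2 pp3:2 pp4:1 pp5:1
P0: v1 -> pp1 = 32
P1: v1 -> pp4 = 117
P2: v1 -> pp1 = 32

Answer: 32 117 32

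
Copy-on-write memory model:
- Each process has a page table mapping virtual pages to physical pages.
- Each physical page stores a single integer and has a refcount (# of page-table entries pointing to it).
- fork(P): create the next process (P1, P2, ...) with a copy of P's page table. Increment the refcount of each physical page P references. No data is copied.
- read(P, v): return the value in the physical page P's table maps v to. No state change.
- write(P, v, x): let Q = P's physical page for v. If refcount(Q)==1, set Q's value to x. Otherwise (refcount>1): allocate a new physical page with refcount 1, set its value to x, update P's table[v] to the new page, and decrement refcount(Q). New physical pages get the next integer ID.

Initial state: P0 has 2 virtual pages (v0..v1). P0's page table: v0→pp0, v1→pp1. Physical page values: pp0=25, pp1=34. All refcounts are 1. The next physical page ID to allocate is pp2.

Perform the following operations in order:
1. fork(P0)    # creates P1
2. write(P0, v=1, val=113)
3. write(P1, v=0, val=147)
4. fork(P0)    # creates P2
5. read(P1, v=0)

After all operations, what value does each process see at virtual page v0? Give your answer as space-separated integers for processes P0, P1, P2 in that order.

Op 1: fork(P0) -> P1. 2 ppages; refcounts: pp0:2 pp1:2
Op 2: write(P0, v1, 113). refcount(pp1)=2>1 -> COPY to pp2. 3 ppages; refcounts: pp0:2 pp1:1 pp2:1
Op 3: write(P1, v0, 147). refcount(pp0)=2>1 -> COPY to pp3. 4 ppages; refcounts: pp0:1 pp1:1 pp2:1 pp3:1
Op 4: fork(P0) -> P2. 4 ppages; refcounts: pp0:2 pp1:1 pp2:2 pp3:1
Op 5: read(P1, v0) -> 147. No state change.
P0: v0 -> pp0 = 25
P1: v0 -> pp3 = 147
P2: v0 -> pp0 = 25

Answer: 25 147 25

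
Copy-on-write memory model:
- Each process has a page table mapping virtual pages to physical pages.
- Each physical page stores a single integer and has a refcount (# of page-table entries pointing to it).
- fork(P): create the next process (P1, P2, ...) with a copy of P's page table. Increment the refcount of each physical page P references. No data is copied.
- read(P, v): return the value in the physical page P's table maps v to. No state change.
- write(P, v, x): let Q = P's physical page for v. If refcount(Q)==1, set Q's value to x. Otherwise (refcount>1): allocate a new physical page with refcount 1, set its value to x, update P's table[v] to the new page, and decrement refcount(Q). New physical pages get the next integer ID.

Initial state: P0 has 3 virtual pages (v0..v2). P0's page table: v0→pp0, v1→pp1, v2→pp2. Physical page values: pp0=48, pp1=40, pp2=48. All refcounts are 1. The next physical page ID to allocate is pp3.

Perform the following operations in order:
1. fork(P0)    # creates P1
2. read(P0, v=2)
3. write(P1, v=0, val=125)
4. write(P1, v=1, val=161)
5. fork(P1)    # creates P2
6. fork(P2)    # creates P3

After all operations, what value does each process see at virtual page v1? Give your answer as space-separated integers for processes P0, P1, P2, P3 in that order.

Op 1: fork(P0) -> P1. 3 ppages; refcounts: pp0:2 pp1:2 pp2:2
Op 2: read(P0, v2) -> 48. No state change.
Op 3: write(P1, v0, 125). refcount(pp0)=2>1 -> COPY to pp3. 4 ppages; refcounts: pp0:1 pp1:2 pp2:2 pp3:1
Op 4: write(P1, v1, 161). refcount(pp1)=2>1 -> COPY to pp4. 5 ppages; refcounts: pp0:1 pp1:1 pp2:2 pp3:1 pp4:1
Op 5: fork(P1) -> P2. 5 ppages; refcounts: pp0:1 pp1:1 pp2:3 pp3:2 pp4:2
Op 6: fork(P2) -> P3. 5 ppages; refcounts: pp0:1 pp1:1 pp2:4 pp3:3 pp4:3
P0: v1 -> pp1 = 40
P1: v1 -> pp4 = 161
P2: v1 -> pp4 = 161
P3: v1 -> pp4 = 161

Answer: 40 161 161 161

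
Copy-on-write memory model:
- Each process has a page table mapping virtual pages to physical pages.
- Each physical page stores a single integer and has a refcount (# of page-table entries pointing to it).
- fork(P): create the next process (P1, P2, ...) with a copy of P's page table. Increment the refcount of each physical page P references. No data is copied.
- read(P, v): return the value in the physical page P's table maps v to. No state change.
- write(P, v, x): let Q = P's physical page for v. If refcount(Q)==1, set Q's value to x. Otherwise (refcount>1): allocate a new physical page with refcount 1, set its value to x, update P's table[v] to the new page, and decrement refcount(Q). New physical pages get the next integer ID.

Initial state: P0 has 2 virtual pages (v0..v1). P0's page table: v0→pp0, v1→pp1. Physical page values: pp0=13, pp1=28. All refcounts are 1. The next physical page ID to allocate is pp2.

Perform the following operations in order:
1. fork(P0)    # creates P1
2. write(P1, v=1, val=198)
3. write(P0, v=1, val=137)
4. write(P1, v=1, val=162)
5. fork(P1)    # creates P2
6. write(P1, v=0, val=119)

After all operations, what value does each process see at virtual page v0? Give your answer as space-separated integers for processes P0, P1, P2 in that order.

Op 1: fork(P0) -> P1. 2 ppages; refcounts: pp0:2 pp1:2
Op 2: write(P1, v1, 198). refcount(pp1)=2>1 -> COPY to pp2. 3 ppages; refcounts: pp0:2 pp1:1 pp2:1
Op 3: write(P0, v1, 137). refcount(pp1)=1 -> write in place. 3 ppages; refcounts: pp0:2 pp1:1 pp2:1
Op 4: write(P1, v1, 162). refcount(pp2)=1 -> write in place. 3 ppages; refcounts: pp0:2 pp1:1 pp2:1
Op 5: fork(P1) -> P2. 3 ppages; refcounts: pp0:3 pp1:1 pp2:2
Op 6: write(P1, v0, 119). refcount(pp0)=3>1 -> COPY to pp3. 4 ppages; refcounts: pp0:2 pp1:1 pp2:2 pp3:1
P0: v0 -> pp0 = 13
P1: v0 -> pp3 = 119
P2: v0 -> pp0 = 13

Answer: 13 119 13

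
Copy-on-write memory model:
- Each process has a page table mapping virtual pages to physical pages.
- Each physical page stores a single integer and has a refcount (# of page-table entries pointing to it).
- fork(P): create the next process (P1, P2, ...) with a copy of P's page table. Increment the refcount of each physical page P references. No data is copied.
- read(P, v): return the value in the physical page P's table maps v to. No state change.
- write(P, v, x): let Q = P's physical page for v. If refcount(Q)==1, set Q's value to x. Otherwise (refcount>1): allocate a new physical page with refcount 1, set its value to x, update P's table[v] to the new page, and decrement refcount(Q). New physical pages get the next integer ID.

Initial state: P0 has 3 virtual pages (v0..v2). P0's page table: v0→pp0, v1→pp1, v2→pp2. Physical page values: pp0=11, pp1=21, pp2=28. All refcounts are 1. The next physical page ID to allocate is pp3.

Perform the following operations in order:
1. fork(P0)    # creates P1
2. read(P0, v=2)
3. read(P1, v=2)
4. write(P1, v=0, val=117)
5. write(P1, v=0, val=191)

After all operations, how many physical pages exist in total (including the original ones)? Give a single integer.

Op 1: fork(P0) -> P1. 3 ppages; refcounts: pp0:2 pp1:2 pp2:2
Op 2: read(P0, v2) -> 28. No state change.
Op 3: read(P1, v2) -> 28. No state change.
Op 4: write(P1, v0, 117). refcount(pp0)=2>1 -> COPY to pp3. 4 ppages; refcounts: pp0:1 pp1:2 pp2:2 pp3:1
Op 5: write(P1, v0, 191). refcount(pp3)=1 -> write in place. 4 ppages; refcounts: pp0:1 pp1:2 pp2:2 pp3:1

Answer: 4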